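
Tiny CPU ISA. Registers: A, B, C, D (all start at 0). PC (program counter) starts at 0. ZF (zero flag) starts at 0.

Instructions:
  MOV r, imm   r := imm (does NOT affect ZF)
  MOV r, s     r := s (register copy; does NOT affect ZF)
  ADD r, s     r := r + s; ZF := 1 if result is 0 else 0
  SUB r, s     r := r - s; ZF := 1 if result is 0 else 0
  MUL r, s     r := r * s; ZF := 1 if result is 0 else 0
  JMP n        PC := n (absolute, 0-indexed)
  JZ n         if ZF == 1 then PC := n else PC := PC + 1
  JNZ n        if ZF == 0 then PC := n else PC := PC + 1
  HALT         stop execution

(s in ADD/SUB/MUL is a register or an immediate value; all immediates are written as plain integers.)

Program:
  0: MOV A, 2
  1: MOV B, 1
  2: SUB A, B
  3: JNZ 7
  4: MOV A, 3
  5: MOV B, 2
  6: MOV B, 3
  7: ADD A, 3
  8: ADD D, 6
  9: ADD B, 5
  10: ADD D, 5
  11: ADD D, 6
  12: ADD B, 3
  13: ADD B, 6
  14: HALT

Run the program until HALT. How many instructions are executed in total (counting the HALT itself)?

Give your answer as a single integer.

Step 1: PC=0 exec 'MOV A, 2'. After: A=2 B=0 C=0 D=0 ZF=0 PC=1
Step 2: PC=1 exec 'MOV B, 1'. After: A=2 B=1 C=0 D=0 ZF=0 PC=2
Step 3: PC=2 exec 'SUB A, B'. After: A=1 B=1 C=0 D=0 ZF=0 PC=3
Step 4: PC=3 exec 'JNZ 7'. After: A=1 B=1 C=0 D=0 ZF=0 PC=7
Step 5: PC=7 exec 'ADD A, 3'. After: A=4 B=1 C=0 D=0 ZF=0 PC=8
Step 6: PC=8 exec 'ADD D, 6'. After: A=4 B=1 C=0 D=6 ZF=0 PC=9
Step 7: PC=9 exec 'ADD B, 5'. After: A=4 B=6 C=0 D=6 ZF=0 PC=10
Step 8: PC=10 exec 'ADD D, 5'. After: A=4 B=6 C=0 D=11 ZF=0 PC=11
Step 9: PC=11 exec 'ADD D, 6'. After: A=4 B=6 C=0 D=17 ZF=0 PC=12
Step 10: PC=12 exec 'ADD B, 3'. After: A=4 B=9 C=0 D=17 ZF=0 PC=13
Step 11: PC=13 exec 'ADD B, 6'. After: A=4 B=15 C=0 D=17 ZF=0 PC=14
Step 12: PC=14 exec 'HALT'. After: A=4 B=15 C=0 D=17 ZF=0 PC=14 HALTED
Total instructions executed: 12

Answer: 12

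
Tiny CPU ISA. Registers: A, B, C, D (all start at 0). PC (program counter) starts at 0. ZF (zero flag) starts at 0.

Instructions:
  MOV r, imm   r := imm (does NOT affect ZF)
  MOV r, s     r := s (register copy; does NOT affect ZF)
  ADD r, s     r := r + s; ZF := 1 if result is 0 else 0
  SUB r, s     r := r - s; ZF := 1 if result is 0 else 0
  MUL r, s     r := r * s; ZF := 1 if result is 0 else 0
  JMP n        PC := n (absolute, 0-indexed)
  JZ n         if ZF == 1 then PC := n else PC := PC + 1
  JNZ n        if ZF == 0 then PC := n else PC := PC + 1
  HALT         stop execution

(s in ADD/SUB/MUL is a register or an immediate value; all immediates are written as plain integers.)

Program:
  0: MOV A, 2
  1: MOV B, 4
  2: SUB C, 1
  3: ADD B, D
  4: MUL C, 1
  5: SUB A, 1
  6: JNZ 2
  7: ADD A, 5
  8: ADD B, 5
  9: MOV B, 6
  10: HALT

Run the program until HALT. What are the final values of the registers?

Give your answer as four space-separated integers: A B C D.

Answer: 5 6 -2 0

Derivation:
Step 1: PC=0 exec 'MOV A, 2'. After: A=2 B=0 C=0 D=0 ZF=0 PC=1
Step 2: PC=1 exec 'MOV B, 4'. After: A=2 B=4 C=0 D=0 ZF=0 PC=2
Step 3: PC=2 exec 'SUB C, 1'. After: A=2 B=4 C=-1 D=0 ZF=0 PC=3
Step 4: PC=3 exec 'ADD B, D'. After: A=2 B=4 C=-1 D=0 ZF=0 PC=4
Step 5: PC=4 exec 'MUL C, 1'. After: A=2 B=4 C=-1 D=0 ZF=0 PC=5
Step 6: PC=5 exec 'SUB A, 1'. After: A=1 B=4 C=-1 D=0 ZF=0 PC=6
Step 7: PC=6 exec 'JNZ 2'. After: A=1 B=4 C=-1 D=0 ZF=0 PC=2
Step 8: PC=2 exec 'SUB C, 1'. After: A=1 B=4 C=-2 D=0 ZF=0 PC=3
Step 9: PC=3 exec 'ADD B, D'. After: A=1 B=4 C=-2 D=0 ZF=0 PC=4
Step 10: PC=4 exec 'MUL C, 1'. After: A=1 B=4 C=-2 D=0 ZF=0 PC=5
Step 11: PC=5 exec 'SUB A, 1'. After: A=0 B=4 C=-2 D=0 ZF=1 PC=6
Step 12: PC=6 exec 'JNZ 2'. After: A=0 B=4 C=-2 D=0 ZF=1 PC=7
Step 13: PC=7 exec 'ADD A, 5'. After: A=5 B=4 C=-2 D=0 ZF=0 PC=8
Step 14: PC=8 exec 'ADD B, 5'. After: A=5 B=9 C=-2 D=0 ZF=0 PC=9
Step 15: PC=9 exec 'MOV B, 6'. After: A=5 B=6 C=-2 D=0 ZF=0 PC=10
Step 16: PC=10 exec 'HALT'. After: A=5 B=6 C=-2 D=0 ZF=0 PC=10 HALTED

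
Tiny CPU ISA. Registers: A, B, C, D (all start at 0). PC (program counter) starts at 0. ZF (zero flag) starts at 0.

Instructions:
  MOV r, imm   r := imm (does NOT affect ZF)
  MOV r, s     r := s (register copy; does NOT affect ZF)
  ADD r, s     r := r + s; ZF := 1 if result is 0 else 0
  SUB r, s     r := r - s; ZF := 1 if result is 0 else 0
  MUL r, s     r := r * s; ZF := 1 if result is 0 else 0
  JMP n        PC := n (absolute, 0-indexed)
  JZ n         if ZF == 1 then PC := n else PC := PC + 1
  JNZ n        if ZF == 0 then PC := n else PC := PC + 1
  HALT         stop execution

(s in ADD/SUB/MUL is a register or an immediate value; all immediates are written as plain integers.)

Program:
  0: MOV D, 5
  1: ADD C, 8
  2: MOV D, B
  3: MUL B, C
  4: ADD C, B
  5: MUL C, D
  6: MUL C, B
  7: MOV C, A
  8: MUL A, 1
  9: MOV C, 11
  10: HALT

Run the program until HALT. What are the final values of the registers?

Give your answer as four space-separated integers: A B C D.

Answer: 0 0 11 0

Derivation:
Step 1: PC=0 exec 'MOV D, 5'. After: A=0 B=0 C=0 D=5 ZF=0 PC=1
Step 2: PC=1 exec 'ADD C, 8'. After: A=0 B=0 C=8 D=5 ZF=0 PC=2
Step 3: PC=2 exec 'MOV D, B'. After: A=0 B=0 C=8 D=0 ZF=0 PC=3
Step 4: PC=3 exec 'MUL B, C'. After: A=0 B=0 C=8 D=0 ZF=1 PC=4
Step 5: PC=4 exec 'ADD C, B'. After: A=0 B=0 C=8 D=0 ZF=0 PC=5
Step 6: PC=5 exec 'MUL C, D'. After: A=0 B=0 C=0 D=0 ZF=1 PC=6
Step 7: PC=6 exec 'MUL C, B'. After: A=0 B=0 C=0 D=0 ZF=1 PC=7
Step 8: PC=7 exec 'MOV C, A'. After: A=0 B=0 C=0 D=0 ZF=1 PC=8
Step 9: PC=8 exec 'MUL A, 1'. After: A=0 B=0 C=0 D=0 ZF=1 PC=9
Step 10: PC=9 exec 'MOV C, 11'. After: A=0 B=0 C=11 D=0 ZF=1 PC=10
Step 11: PC=10 exec 'HALT'. After: A=0 B=0 C=11 D=0 ZF=1 PC=10 HALTED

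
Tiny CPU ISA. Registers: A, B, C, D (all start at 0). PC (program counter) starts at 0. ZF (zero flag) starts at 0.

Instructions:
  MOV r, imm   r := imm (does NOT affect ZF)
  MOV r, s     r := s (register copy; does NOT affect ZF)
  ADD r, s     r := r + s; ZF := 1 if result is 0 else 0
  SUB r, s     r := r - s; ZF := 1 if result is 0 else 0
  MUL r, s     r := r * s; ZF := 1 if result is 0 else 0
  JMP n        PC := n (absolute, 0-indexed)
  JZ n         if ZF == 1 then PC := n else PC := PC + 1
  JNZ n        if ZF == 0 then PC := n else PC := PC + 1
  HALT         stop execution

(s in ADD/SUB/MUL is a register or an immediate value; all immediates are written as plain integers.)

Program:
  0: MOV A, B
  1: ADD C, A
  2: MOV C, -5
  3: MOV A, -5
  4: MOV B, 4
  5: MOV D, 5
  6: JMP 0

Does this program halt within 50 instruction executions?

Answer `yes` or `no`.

Step 1: PC=0 exec 'MOV A, B'. After: A=0 B=0 C=0 D=0 ZF=0 PC=1
Step 2: PC=1 exec 'ADD C, A'. After: A=0 B=0 C=0 D=0 ZF=1 PC=2
Step 3: PC=2 exec 'MOV C, -5'. After: A=0 B=0 C=-5 D=0 ZF=1 PC=3
Step 4: PC=3 exec 'MOV A, -5'. After: A=-5 B=0 C=-5 D=0 ZF=1 PC=4
Step 5: PC=4 exec 'MOV B, 4'. After: A=-5 B=4 C=-5 D=0 ZF=1 PC=5
Step 6: PC=5 exec 'MOV D, 5'. After: A=-5 B=4 C=-5 D=5 ZF=1 PC=6
Step 7: PC=6 exec 'JMP 0'. After: A=-5 B=4 C=-5 D=5 ZF=1 PC=0
Step 8: PC=0 exec 'MOV A, B'. After: A=4 B=4 C=-5 D=5 ZF=1 PC=1
Step 9: PC=1 exec 'ADD C, A'. After: A=4 B=4 C=-1 D=5 ZF=0 PC=2
Step 10: PC=2 exec 'MOV C, -5'. After: A=4 B=4 C=-5 D=5 ZF=0 PC=3
Step 11: PC=3 exec 'MOV A, -5'. After: A=-5 B=4 C=-5 D=5 ZF=0 PC=4
Step 12: PC=4 exec 'MOV B, 4'. After: A=-5 B=4 C=-5 D=5 ZF=0 PC=5
Step 13: PC=5 exec 'MOV D, 5'. After: A=-5 B=4 C=-5 D=5 ZF=0 PC=6
Step 14: PC=6 exec 'JMP 0'. After: A=-5 B=4 C=-5 D=5 ZF=0 PC=0
Step 15: PC=0 exec 'MOV A, B'. After: A=4 B=4 C=-5 D=5 ZF=0 PC=1
Step 16: PC=1 exec 'ADD C, A'. After: A=4 B=4 C=-1 D=5 ZF=0 PC=2
State after step 16 equals state after step 9: the program is in a cycle of length 7 and will never halt.

Answer: no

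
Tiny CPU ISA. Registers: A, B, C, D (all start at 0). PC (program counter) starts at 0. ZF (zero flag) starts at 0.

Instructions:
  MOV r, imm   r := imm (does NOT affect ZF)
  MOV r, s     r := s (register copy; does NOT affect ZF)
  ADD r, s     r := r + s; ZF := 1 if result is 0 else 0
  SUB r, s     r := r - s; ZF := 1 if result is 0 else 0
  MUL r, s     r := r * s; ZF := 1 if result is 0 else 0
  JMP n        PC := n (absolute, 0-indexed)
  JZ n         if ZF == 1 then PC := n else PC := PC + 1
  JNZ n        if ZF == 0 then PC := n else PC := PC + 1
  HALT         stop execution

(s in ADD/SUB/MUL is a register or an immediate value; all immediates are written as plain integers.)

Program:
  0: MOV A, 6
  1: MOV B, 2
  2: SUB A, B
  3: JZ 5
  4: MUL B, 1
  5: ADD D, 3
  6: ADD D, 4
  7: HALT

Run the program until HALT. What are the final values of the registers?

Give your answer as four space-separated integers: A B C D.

Step 1: PC=0 exec 'MOV A, 6'. After: A=6 B=0 C=0 D=0 ZF=0 PC=1
Step 2: PC=1 exec 'MOV B, 2'. After: A=6 B=2 C=0 D=0 ZF=0 PC=2
Step 3: PC=2 exec 'SUB A, B'. After: A=4 B=2 C=0 D=0 ZF=0 PC=3
Step 4: PC=3 exec 'JZ 5'. After: A=4 B=2 C=0 D=0 ZF=0 PC=4
Step 5: PC=4 exec 'MUL B, 1'. After: A=4 B=2 C=0 D=0 ZF=0 PC=5
Step 6: PC=5 exec 'ADD D, 3'. After: A=4 B=2 C=0 D=3 ZF=0 PC=6
Step 7: PC=6 exec 'ADD D, 4'. After: A=4 B=2 C=0 D=7 ZF=0 PC=7
Step 8: PC=7 exec 'HALT'. After: A=4 B=2 C=0 D=7 ZF=0 PC=7 HALTED

Answer: 4 2 0 7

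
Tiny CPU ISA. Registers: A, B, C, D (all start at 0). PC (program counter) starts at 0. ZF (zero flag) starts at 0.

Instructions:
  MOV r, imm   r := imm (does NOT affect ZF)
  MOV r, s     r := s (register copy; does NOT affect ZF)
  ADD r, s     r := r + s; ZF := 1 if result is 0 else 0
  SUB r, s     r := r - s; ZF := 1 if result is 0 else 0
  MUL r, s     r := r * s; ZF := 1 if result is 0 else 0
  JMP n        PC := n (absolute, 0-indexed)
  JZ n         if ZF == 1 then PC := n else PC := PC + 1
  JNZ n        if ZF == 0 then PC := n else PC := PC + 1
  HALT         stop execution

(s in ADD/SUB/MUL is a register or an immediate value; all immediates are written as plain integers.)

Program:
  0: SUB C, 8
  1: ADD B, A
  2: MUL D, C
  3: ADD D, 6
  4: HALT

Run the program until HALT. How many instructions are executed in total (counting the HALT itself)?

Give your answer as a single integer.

Answer: 5

Derivation:
Step 1: PC=0 exec 'SUB C, 8'. After: A=0 B=0 C=-8 D=0 ZF=0 PC=1
Step 2: PC=1 exec 'ADD B, A'. After: A=0 B=0 C=-8 D=0 ZF=1 PC=2
Step 3: PC=2 exec 'MUL D, C'. After: A=0 B=0 C=-8 D=0 ZF=1 PC=3
Step 4: PC=3 exec 'ADD D, 6'. After: A=0 B=0 C=-8 D=6 ZF=0 PC=4
Step 5: PC=4 exec 'HALT'. After: A=0 B=0 C=-8 D=6 ZF=0 PC=4 HALTED
Total instructions executed: 5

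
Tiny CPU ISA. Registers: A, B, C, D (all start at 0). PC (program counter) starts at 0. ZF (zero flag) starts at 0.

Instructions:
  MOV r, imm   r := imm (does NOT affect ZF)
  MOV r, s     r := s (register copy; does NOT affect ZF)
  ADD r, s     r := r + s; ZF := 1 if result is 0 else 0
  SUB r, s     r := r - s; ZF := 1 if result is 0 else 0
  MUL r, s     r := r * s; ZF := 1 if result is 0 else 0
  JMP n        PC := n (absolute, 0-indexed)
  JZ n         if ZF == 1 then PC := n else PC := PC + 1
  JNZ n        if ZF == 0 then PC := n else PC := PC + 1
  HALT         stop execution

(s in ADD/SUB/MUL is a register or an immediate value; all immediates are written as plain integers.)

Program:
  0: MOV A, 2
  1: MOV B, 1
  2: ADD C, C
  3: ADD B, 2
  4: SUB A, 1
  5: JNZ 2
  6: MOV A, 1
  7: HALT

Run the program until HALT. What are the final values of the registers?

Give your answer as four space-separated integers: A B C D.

Step 1: PC=0 exec 'MOV A, 2'. After: A=2 B=0 C=0 D=0 ZF=0 PC=1
Step 2: PC=1 exec 'MOV B, 1'. After: A=2 B=1 C=0 D=0 ZF=0 PC=2
Step 3: PC=2 exec 'ADD C, C'. After: A=2 B=1 C=0 D=0 ZF=1 PC=3
Step 4: PC=3 exec 'ADD B, 2'. After: A=2 B=3 C=0 D=0 ZF=0 PC=4
Step 5: PC=4 exec 'SUB A, 1'. After: A=1 B=3 C=0 D=0 ZF=0 PC=5
Step 6: PC=5 exec 'JNZ 2'. After: A=1 B=3 C=0 D=0 ZF=0 PC=2
Step 7: PC=2 exec 'ADD C, C'. After: A=1 B=3 C=0 D=0 ZF=1 PC=3
Step 8: PC=3 exec 'ADD B, 2'. After: A=1 B=5 C=0 D=0 ZF=0 PC=4
Step 9: PC=4 exec 'SUB A, 1'. After: A=0 B=5 C=0 D=0 ZF=1 PC=5
Step 10: PC=5 exec 'JNZ 2'. After: A=0 B=5 C=0 D=0 ZF=1 PC=6
Step 11: PC=6 exec 'MOV A, 1'. After: A=1 B=5 C=0 D=0 ZF=1 PC=7
Step 12: PC=7 exec 'HALT'. After: A=1 B=5 C=0 D=0 ZF=1 PC=7 HALTED

Answer: 1 5 0 0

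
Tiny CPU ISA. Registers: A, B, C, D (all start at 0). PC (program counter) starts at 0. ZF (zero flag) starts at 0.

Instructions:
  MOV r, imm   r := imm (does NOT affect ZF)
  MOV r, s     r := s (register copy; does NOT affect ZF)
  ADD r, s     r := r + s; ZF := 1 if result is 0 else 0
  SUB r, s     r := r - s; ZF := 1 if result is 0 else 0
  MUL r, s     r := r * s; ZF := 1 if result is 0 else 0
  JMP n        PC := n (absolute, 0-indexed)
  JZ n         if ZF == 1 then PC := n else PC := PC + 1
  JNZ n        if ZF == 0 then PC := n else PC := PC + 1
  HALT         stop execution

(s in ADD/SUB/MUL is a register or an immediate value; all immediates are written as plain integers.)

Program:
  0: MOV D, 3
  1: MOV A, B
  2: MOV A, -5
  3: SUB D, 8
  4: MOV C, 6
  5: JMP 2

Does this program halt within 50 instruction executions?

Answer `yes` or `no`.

Answer: no

Derivation:
Step 1: PC=0 exec 'MOV D, 3'. After: A=0 B=0 C=0 D=3 ZF=0 PC=1
Step 2: PC=1 exec 'MOV A, B'. After: A=0 B=0 C=0 D=3 ZF=0 PC=2
Step 3: PC=2 exec 'MOV A, -5'. After: A=-5 B=0 C=0 D=3 ZF=0 PC=3
Step 4: PC=3 exec 'SUB D, 8'. After: A=-5 B=0 C=0 D=-5 ZF=0 PC=4
Step 5: PC=4 exec 'MOV C, 6'. After: A=-5 B=0 C=6 D=-5 ZF=0 PC=5
Step 6: PC=5 exec 'JMP 2'. After: A=-5 B=0 C=6 D=-5 ZF=0 PC=2
Step 7: PC=2 exec 'MOV A, -5'. After: A=-5 B=0 C=6 D=-5 ZF=0 PC=3
Step 8: PC=3 exec 'SUB D, 8'. After: A=-5 B=0 C=6 D=-13 ZF=0 PC=4
Step 9: PC=4 exec 'MOV C, 6'. After: A=-5 B=0 C=6 D=-13 ZF=0 PC=5
Step 10: PC=5 exec 'JMP 2'. After: A=-5 B=0 C=6 D=-13 ZF=0 PC=2
Step 11: PC=2 exec 'MOV A, -5'. After: A=-5 B=0 C=6 D=-13 ZF=0 PC=3
Step 12: PC=3 exec 'SUB D, 8'. After: A=-5 B=0 C=6 D=-21 ZF=0 PC=4
Step 13: PC=4 exec 'MOV C, 6'. After: A=-5 B=0 C=6 D=-21 ZF=0 PC=5
Step 14: PC=5 exec 'JMP 2'. After: A=-5 B=0 C=6 D=-21 ZF=0 PC=2
Step 15: PC=2 exec 'MOV A, -5'. After: A=-5 B=0 C=6 D=-21 ZF=0 PC=3
After 50 steps: not halted. PC revisits the same instructions with no path to HALT; will never halt.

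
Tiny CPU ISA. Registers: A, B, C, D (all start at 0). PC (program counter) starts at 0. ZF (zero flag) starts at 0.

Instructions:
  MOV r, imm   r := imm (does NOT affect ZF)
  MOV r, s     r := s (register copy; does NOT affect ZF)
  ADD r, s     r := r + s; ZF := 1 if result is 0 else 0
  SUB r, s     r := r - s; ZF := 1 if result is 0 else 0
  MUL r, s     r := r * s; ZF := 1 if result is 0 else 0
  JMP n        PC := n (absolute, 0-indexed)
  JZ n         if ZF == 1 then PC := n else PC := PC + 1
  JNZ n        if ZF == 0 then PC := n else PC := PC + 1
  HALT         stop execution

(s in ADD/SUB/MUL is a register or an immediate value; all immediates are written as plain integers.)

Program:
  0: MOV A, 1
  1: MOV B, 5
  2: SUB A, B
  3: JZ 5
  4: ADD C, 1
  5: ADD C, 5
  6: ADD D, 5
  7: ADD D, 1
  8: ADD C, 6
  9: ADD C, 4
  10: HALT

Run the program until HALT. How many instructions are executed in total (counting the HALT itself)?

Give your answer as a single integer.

Answer: 11

Derivation:
Step 1: PC=0 exec 'MOV A, 1'. After: A=1 B=0 C=0 D=0 ZF=0 PC=1
Step 2: PC=1 exec 'MOV B, 5'. After: A=1 B=5 C=0 D=0 ZF=0 PC=2
Step 3: PC=2 exec 'SUB A, B'. After: A=-4 B=5 C=0 D=0 ZF=0 PC=3
Step 4: PC=3 exec 'JZ 5'. After: A=-4 B=5 C=0 D=0 ZF=0 PC=4
Step 5: PC=4 exec 'ADD C, 1'. After: A=-4 B=5 C=1 D=0 ZF=0 PC=5
Step 6: PC=5 exec 'ADD C, 5'. After: A=-4 B=5 C=6 D=0 ZF=0 PC=6
Step 7: PC=6 exec 'ADD D, 5'. After: A=-4 B=5 C=6 D=5 ZF=0 PC=7
Step 8: PC=7 exec 'ADD D, 1'. After: A=-4 B=5 C=6 D=6 ZF=0 PC=8
Step 9: PC=8 exec 'ADD C, 6'. After: A=-4 B=5 C=12 D=6 ZF=0 PC=9
Step 10: PC=9 exec 'ADD C, 4'. After: A=-4 B=5 C=16 D=6 ZF=0 PC=10
Step 11: PC=10 exec 'HALT'. After: A=-4 B=5 C=16 D=6 ZF=0 PC=10 HALTED
Total instructions executed: 11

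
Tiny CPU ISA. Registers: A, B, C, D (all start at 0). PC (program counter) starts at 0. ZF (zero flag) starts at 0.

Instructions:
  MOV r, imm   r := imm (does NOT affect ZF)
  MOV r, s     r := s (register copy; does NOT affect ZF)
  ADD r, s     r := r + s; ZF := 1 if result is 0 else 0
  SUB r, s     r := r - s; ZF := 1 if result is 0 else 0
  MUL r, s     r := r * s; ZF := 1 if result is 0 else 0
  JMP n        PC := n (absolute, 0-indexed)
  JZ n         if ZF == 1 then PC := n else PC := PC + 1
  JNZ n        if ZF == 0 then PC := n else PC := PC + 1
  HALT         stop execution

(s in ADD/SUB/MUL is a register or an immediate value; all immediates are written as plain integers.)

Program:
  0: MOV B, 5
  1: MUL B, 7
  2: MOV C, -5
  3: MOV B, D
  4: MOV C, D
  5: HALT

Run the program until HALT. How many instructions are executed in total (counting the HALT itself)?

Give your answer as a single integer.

Answer: 6

Derivation:
Step 1: PC=0 exec 'MOV B, 5'. After: A=0 B=5 C=0 D=0 ZF=0 PC=1
Step 2: PC=1 exec 'MUL B, 7'. After: A=0 B=35 C=0 D=0 ZF=0 PC=2
Step 3: PC=2 exec 'MOV C, -5'. After: A=0 B=35 C=-5 D=0 ZF=0 PC=3
Step 4: PC=3 exec 'MOV B, D'. After: A=0 B=0 C=-5 D=0 ZF=0 PC=4
Step 5: PC=4 exec 'MOV C, D'. After: A=0 B=0 C=0 D=0 ZF=0 PC=5
Step 6: PC=5 exec 'HALT'. After: A=0 B=0 C=0 D=0 ZF=0 PC=5 HALTED
Total instructions executed: 6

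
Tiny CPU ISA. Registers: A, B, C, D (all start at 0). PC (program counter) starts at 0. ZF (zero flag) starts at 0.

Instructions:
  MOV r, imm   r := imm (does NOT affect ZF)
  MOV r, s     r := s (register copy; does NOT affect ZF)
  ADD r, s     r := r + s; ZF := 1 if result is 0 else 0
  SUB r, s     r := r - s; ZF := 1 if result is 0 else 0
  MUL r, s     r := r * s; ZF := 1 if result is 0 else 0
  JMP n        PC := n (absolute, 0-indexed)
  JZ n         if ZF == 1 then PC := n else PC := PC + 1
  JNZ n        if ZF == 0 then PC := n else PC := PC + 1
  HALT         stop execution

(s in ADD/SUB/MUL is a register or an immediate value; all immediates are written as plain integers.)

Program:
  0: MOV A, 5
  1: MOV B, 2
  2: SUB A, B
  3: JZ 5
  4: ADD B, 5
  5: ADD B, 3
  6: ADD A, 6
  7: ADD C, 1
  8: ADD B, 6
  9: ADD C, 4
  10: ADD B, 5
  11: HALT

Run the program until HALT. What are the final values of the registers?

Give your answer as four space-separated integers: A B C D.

Step 1: PC=0 exec 'MOV A, 5'. After: A=5 B=0 C=0 D=0 ZF=0 PC=1
Step 2: PC=1 exec 'MOV B, 2'. After: A=5 B=2 C=0 D=0 ZF=0 PC=2
Step 3: PC=2 exec 'SUB A, B'. After: A=3 B=2 C=0 D=0 ZF=0 PC=3
Step 4: PC=3 exec 'JZ 5'. After: A=3 B=2 C=0 D=0 ZF=0 PC=4
Step 5: PC=4 exec 'ADD B, 5'. After: A=3 B=7 C=0 D=0 ZF=0 PC=5
Step 6: PC=5 exec 'ADD B, 3'. After: A=3 B=10 C=0 D=0 ZF=0 PC=6
Step 7: PC=6 exec 'ADD A, 6'. After: A=9 B=10 C=0 D=0 ZF=0 PC=7
Step 8: PC=7 exec 'ADD C, 1'. After: A=9 B=10 C=1 D=0 ZF=0 PC=8
Step 9: PC=8 exec 'ADD B, 6'. After: A=9 B=16 C=1 D=0 ZF=0 PC=9
Step 10: PC=9 exec 'ADD C, 4'. After: A=9 B=16 C=5 D=0 ZF=0 PC=10
Step 11: PC=10 exec 'ADD B, 5'. After: A=9 B=21 C=5 D=0 ZF=0 PC=11
Step 12: PC=11 exec 'HALT'. After: A=9 B=21 C=5 D=0 ZF=0 PC=11 HALTED

Answer: 9 21 5 0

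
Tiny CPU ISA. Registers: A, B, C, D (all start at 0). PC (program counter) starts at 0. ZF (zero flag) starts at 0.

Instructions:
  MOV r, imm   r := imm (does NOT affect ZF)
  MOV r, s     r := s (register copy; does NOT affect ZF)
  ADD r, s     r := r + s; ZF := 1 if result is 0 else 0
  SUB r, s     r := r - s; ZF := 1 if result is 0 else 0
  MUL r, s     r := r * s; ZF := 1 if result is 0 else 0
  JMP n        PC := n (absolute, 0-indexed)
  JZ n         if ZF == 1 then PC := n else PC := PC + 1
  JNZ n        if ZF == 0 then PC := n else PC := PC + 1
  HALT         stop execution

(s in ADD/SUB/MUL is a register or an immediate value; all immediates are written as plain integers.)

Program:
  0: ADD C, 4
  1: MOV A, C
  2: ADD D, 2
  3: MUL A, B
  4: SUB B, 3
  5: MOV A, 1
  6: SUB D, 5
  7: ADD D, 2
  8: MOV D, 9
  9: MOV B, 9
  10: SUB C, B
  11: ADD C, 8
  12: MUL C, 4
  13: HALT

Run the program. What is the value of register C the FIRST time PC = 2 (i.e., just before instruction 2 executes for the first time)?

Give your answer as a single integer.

Step 1: PC=0 exec 'ADD C, 4'. After: A=0 B=0 C=4 D=0 ZF=0 PC=1
Step 2: PC=1 exec 'MOV A, C'. After: A=4 B=0 C=4 D=0 ZF=0 PC=2
First time PC=2: C=4

4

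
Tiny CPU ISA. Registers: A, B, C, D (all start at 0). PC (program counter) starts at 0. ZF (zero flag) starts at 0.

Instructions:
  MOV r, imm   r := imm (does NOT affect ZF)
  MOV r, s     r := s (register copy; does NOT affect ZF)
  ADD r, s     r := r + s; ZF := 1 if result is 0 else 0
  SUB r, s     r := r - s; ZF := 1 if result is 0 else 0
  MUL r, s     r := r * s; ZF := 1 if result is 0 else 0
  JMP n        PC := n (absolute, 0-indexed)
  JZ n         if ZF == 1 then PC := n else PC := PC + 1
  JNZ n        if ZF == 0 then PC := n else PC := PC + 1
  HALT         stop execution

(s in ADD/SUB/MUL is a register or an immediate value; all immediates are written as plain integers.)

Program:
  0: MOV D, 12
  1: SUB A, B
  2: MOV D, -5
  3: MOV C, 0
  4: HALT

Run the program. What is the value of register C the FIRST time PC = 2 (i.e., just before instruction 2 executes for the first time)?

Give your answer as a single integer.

Step 1: PC=0 exec 'MOV D, 12'. After: A=0 B=0 C=0 D=12 ZF=0 PC=1
Step 2: PC=1 exec 'SUB A, B'. After: A=0 B=0 C=0 D=12 ZF=1 PC=2
First time PC=2: C=0

0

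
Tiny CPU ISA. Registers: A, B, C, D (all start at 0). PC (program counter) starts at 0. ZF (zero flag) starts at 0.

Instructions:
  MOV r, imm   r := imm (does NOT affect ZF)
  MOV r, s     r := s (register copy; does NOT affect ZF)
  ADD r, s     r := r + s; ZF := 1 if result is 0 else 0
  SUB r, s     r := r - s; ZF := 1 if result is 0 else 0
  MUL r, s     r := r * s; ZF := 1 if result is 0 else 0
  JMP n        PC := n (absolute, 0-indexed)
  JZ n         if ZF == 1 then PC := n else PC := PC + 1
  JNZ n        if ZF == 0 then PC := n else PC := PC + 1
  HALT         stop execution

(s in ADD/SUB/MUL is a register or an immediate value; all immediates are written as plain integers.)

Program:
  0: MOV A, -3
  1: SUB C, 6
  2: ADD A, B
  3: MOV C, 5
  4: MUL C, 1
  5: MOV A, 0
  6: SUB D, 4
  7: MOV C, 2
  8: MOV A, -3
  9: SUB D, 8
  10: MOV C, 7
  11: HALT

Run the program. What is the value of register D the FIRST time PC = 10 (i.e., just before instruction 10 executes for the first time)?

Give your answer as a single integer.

Step 1: PC=0 exec 'MOV A, -3'. After: A=-3 B=0 C=0 D=0 ZF=0 PC=1
Step 2: PC=1 exec 'SUB C, 6'. After: A=-3 B=0 C=-6 D=0 ZF=0 PC=2
Step 3: PC=2 exec 'ADD A, B'. After: A=-3 B=0 C=-6 D=0 ZF=0 PC=3
Step 4: PC=3 exec 'MOV C, 5'. After: A=-3 B=0 C=5 D=0 ZF=0 PC=4
Step 5: PC=4 exec 'MUL C, 1'. After: A=-3 B=0 C=5 D=0 ZF=0 PC=5
Step 6: PC=5 exec 'MOV A, 0'. After: A=0 B=0 C=5 D=0 ZF=0 PC=6
Step 7: PC=6 exec 'SUB D, 4'. After: A=0 B=0 C=5 D=-4 ZF=0 PC=7
Step 8: PC=7 exec 'MOV C, 2'. After: A=0 B=0 C=2 D=-4 ZF=0 PC=8
Step 9: PC=8 exec 'MOV A, -3'. After: A=-3 B=0 C=2 D=-4 ZF=0 PC=9
Step 10: PC=9 exec 'SUB D, 8'. After: A=-3 B=0 C=2 D=-12 ZF=0 PC=10
First time PC=10: D=-12

-12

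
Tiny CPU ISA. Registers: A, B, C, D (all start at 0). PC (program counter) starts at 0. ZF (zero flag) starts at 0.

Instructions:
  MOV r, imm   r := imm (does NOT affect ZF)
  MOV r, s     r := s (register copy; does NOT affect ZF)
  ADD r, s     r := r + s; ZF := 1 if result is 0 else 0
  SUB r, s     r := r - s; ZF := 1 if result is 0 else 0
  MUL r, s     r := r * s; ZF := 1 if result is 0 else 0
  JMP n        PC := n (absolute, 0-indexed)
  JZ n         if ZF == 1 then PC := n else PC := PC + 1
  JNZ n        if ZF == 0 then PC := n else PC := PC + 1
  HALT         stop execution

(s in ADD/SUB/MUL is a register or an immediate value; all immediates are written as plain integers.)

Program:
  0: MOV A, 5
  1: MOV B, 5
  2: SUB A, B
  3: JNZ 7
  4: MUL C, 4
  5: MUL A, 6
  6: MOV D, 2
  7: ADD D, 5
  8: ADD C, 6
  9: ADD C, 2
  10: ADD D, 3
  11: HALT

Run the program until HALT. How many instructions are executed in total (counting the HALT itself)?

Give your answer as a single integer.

Answer: 12

Derivation:
Step 1: PC=0 exec 'MOV A, 5'. After: A=5 B=0 C=0 D=0 ZF=0 PC=1
Step 2: PC=1 exec 'MOV B, 5'. After: A=5 B=5 C=0 D=0 ZF=0 PC=2
Step 3: PC=2 exec 'SUB A, B'. After: A=0 B=5 C=0 D=0 ZF=1 PC=3
Step 4: PC=3 exec 'JNZ 7'. After: A=0 B=5 C=0 D=0 ZF=1 PC=4
Step 5: PC=4 exec 'MUL C, 4'. After: A=0 B=5 C=0 D=0 ZF=1 PC=5
Step 6: PC=5 exec 'MUL A, 6'. After: A=0 B=5 C=0 D=0 ZF=1 PC=6
Step 7: PC=6 exec 'MOV D, 2'. After: A=0 B=5 C=0 D=2 ZF=1 PC=7
Step 8: PC=7 exec 'ADD D, 5'. After: A=0 B=5 C=0 D=7 ZF=0 PC=8
Step 9: PC=8 exec 'ADD C, 6'. After: A=0 B=5 C=6 D=7 ZF=0 PC=9
Step 10: PC=9 exec 'ADD C, 2'. After: A=0 B=5 C=8 D=7 ZF=0 PC=10
Step 11: PC=10 exec 'ADD D, 3'. After: A=0 B=5 C=8 D=10 ZF=0 PC=11
Step 12: PC=11 exec 'HALT'. After: A=0 B=5 C=8 D=10 ZF=0 PC=11 HALTED
Total instructions executed: 12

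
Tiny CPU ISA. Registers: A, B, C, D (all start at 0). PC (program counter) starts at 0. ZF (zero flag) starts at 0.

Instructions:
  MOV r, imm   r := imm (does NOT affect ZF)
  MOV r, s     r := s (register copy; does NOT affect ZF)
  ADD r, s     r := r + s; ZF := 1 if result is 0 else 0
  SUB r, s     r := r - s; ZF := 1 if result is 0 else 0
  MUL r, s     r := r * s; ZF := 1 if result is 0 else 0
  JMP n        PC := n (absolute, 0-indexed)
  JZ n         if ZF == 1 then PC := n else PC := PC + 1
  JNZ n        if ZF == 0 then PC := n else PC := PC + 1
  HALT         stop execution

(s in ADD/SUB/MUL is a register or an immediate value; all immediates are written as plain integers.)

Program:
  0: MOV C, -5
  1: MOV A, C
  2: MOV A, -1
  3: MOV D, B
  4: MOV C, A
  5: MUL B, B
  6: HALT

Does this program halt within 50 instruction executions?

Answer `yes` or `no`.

Step 1: PC=0 exec 'MOV C, -5'. After: A=0 B=0 C=-5 D=0 ZF=0 PC=1
Step 2: PC=1 exec 'MOV A, C'. After: A=-5 B=0 C=-5 D=0 ZF=0 PC=2
Step 3: PC=2 exec 'MOV A, -1'. After: A=-1 B=0 C=-5 D=0 ZF=0 PC=3
Step 4: PC=3 exec 'MOV D, B'. After: A=-1 B=0 C=-5 D=0 ZF=0 PC=4
Step 5: PC=4 exec 'MOV C, A'. After: A=-1 B=0 C=-1 D=0 ZF=0 PC=5
Step 6: PC=5 exec 'MUL B, B'. After: A=-1 B=0 C=-1 D=0 ZF=1 PC=6
Step 7: PC=6 exec 'HALT'. After: A=-1 B=0 C=-1 D=0 ZF=1 PC=6 HALTED

Answer: yes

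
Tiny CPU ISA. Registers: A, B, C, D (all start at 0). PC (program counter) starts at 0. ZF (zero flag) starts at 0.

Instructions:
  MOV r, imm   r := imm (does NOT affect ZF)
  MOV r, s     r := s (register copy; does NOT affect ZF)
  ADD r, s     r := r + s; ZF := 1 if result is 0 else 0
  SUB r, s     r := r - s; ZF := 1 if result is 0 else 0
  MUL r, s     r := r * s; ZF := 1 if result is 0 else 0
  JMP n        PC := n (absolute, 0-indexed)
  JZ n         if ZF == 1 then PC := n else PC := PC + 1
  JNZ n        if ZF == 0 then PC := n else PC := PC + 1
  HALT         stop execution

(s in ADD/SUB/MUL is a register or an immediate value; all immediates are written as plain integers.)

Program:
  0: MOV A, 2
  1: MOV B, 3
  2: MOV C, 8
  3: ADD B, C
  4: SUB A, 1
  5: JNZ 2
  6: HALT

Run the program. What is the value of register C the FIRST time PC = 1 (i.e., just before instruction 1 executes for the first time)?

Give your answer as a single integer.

Step 1: PC=0 exec 'MOV A, 2'. After: A=2 B=0 C=0 D=0 ZF=0 PC=1
First time PC=1: C=0

0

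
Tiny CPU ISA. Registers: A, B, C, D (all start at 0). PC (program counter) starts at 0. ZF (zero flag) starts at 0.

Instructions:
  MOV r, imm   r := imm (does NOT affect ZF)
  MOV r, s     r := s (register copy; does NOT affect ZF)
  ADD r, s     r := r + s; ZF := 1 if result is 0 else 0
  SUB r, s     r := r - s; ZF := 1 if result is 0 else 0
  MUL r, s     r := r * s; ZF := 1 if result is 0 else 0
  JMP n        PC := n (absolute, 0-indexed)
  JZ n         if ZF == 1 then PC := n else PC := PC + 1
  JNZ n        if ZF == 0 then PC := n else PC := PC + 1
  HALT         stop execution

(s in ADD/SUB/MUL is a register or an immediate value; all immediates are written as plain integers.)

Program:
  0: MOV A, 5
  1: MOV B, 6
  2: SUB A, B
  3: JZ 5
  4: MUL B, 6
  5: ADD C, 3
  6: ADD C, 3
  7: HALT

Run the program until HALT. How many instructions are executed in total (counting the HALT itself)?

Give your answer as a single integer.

Answer: 8

Derivation:
Step 1: PC=0 exec 'MOV A, 5'. After: A=5 B=0 C=0 D=0 ZF=0 PC=1
Step 2: PC=1 exec 'MOV B, 6'. After: A=5 B=6 C=0 D=0 ZF=0 PC=2
Step 3: PC=2 exec 'SUB A, B'. After: A=-1 B=6 C=0 D=0 ZF=0 PC=3
Step 4: PC=3 exec 'JZ 5'. After: A=-1 B=6 C=0 D=0 ZF=0 PC=4
Step 5: PC=4 exec 'MUL B, 6'. After: A=-1 B=36 C=0 D=0 ZF=0 PC=5
Step 6: PC=5 exec 'ADD C, 3'. After: A=-1 B=36 C=3 D=0 ZF=0 PC=6
Step 7: PC=6 exec 'ADD C, 3'. After: A=-1 B=36 C=6 D=0 ZF=0 PC=7
Step 8: PC=7 exec 'HALT'. After: A=-1 B=36 C=6 D=0 ZF=0 PC=7 HALTED
Total instructions executed: 8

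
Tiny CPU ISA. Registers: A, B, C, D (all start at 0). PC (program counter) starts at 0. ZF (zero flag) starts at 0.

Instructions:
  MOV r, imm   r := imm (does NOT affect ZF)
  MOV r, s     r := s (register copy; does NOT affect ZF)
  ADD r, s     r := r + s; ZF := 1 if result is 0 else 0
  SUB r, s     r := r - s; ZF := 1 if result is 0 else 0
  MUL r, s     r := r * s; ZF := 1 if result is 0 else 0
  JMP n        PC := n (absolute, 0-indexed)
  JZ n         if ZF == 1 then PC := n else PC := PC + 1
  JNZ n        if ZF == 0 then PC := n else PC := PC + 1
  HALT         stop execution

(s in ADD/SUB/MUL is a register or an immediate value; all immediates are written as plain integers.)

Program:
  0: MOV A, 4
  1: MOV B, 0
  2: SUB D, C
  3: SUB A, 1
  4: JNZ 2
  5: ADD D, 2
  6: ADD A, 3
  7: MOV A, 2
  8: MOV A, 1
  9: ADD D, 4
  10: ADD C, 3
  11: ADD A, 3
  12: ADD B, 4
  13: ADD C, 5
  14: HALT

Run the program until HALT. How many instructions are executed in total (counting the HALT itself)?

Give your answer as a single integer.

Step 1: PC=0 exec 'MOV A, 4'. After: A=4 B=0 C=0 D=0 ZF=0 PC=1
Step 2: PC=1 exec 'MOV B, 0'. After: A=4 B=0 C=0 D=0 ZF=0 PC=2
Step 3: PC=2 exec 'SUB D, C'. After: A=4 B=0 C=0 D=0 ZF=1 PC=3
Step 4: PC=3 exec 'SUB A, 1'. After: A=3 B=0 C=0 D=0 ZF=0 PC=4
Step 5: PC=4 exec 'JNZ 2'. After: A=3 B=0 C=0 D=0 ZF=0 PC=2
Step 6: PC=2 exec 'SUB D, C'. After: A=3 B=0 C=0 D=0 ZF=1 PC=3
Step 7: PC=3 exec 'SUB A, 1'. After: A=2 B=0 C=0 D=0 ZF=0 PC=4
Step 8: PC=4 exec 'JNZ 2'. After: A=2 B=0 C=0 D=0 ZF=0 PC=2
Step 9: PC=2 exec 'SUB D, C'. After: A=2 B=0 C=0 D=0 ZF=1 PC=3
Step 10: PC=3 exec 'SUB A, 1'. After: A=1 B=0 C=0 D=0 ZF=0 PC=4
Step 11: PC=4 exec 'JNZ 2'. After: A=1 B=0 C=0 D=0 ZF=0 PC=2
Step 12: PC=2 exec 'SUB D, C'. After: A=1 B=0 C=0 D=0 ZF=1 PC=3
Step 13: PC=3 exec 'SUB A, 1'. After: A=0 B=0 C=0 D=0 ZF=1 PC=4
Step 14: PC=4 exec 'JNZ 2'. After: A=0 B=0 C=0 D=0 ZF=1 PC=5
Step 15: PC=5 exec 'ADD D, 2'. After: A=0 B=0 C=0 D=2 ZF=0 PC=6
Step 16: PC=6 exec 'ADD A, 3'. After: A=3 B=0 C=0 D=2 ZF=0 PC=7
Step 17: PC=7 exec 'MOV A, 2'. After: A=2 B=0 C=0 D=2 ZF=0 PC=8
Step 18: PC=8 exec 'MOV A, 1'. After: A=1 B=0 C=0 D=2 ZF=0 PC=9
Step 19: PC=9 exec 'ADD D, 4'. After: A=1 B=0 C=0 D=6 ZF=0 PC=10
Step 20: PC=10 exec 'ADD C, 3'. After: A=1 B=0 C=3 D=6 ZF=0 PC=11
Step 21: PC=11 exec 'ADD A, 3'. After: A=4 B=0 C=3 D=6 ZF=0 PC=12
Step 22: PC=12 exec 'ADD B, 4'. After: A=4 B=4 C=3 D=6 ZF=0 PC=13
Step 23: PC=13 exec 'ADD C, 5'. After: A=4 B=4 C=8 D=6 ZF=0 PC=14
Step 24: PC=14 exec 'HALT'. After: A=4 B=4 C=8 D=6 ZF=0 PC=14 HALTED
Total instructions executed: 24

Answer: 24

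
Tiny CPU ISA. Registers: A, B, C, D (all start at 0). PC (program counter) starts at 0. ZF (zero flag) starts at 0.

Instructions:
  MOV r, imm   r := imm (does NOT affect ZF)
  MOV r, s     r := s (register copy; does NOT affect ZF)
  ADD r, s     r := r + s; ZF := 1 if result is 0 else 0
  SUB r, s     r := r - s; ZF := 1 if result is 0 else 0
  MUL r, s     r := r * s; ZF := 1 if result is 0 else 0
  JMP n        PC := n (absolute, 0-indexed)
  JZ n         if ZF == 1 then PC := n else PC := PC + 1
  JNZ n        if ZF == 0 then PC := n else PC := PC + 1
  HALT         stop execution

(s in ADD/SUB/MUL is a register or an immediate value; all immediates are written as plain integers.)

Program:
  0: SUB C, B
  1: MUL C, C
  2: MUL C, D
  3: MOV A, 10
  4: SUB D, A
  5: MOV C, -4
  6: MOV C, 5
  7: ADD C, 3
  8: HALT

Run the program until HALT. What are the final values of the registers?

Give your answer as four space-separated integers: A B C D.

Answer: 10 0 8 -10

Derivation:
Step 1: PC=0 exec 'SUB C, B'. After: A=0 B=0 C=0 D=0 ZF=1 PC=1
Step 2: PC=1 exec 'MUL C, C'. After: A=0 B=0 C=0 D=0 ZF=1 PC=2
Step 3: PC=2 exec 'MUL C, D'. After: A=0 B=0 C=0 D=0 ZF=1 PC=3
Step 4: PC=3 exec 'MOV A, 10'. After: A=10 B=0 C=0 D=0 ZF=1 PC=4
Step 5: PC=4 exec 'SUB D, A'. After: A=10 B=0 C=0 D=-10 ZF=0 PC=5
Step 6: PC=5 exec 'MOV C, -4'. After: A=10 B=0 C=-4 D=-10 ZF=0 PC=6
Step 7: PC=6 exec 'MOV C, 5'. After: A=10 B=0 C=5 D=-10 ZF=0 PC=7
Step 8: PC=7 exec 'ADD C, 3'. After: A=10 B=0 C=8 D=-10 ZF=0 PC=8
Step 9: PC=8 exec 'HALT'. After: A=10 B=0 C=8 D=-10 ZF=0 PC=8 HALTED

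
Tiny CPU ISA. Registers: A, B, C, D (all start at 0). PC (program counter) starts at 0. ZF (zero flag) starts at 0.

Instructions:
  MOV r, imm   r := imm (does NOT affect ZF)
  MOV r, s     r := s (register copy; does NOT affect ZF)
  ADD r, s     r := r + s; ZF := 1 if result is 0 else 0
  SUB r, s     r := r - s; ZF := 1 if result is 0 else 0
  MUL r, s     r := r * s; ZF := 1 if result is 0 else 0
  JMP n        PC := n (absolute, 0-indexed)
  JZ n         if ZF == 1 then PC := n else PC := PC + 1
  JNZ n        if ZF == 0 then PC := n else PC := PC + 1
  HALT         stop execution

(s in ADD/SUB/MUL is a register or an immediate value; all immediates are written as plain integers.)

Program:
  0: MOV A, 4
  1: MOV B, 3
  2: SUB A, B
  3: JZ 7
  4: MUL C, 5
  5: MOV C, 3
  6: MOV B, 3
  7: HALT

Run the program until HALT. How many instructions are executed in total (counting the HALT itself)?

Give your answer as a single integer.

Step 1: PC=0 exec 'MOV A, 4'. After: A=4 B=0 C=0 D=0 ZF=0 PC=1
Step 2: PC=1 exec 'MOV B, 3'. After: A=4 B=3 C=0 D=0 ZF=0 PC=2
Step 3: PC=2 exec 'SUB A, B'. After: A=1 B=3 C=0 D=0 ZF=0 PC=3
Step 4: PC=3 exec 'JZ 7'. After: A=1 B=3 C=0 D=0 ZF=0 PC=4
Step 5: PC=4 exec 'MUL C, 5'. After: A=1 B=3 C=0 D=0 ZF=1 PC=5
Step 6: PC=5 exec 'MOV C, 3'. After: A=1 B=3 C=3 D=0 ZF=1 PC=6
Step 7: PC=6 exec 'MOV B, 3'. After: A=1 B=3 C=3 D=0 ZF=1 PC=7
Step 8: PC=7 exec 'HALT'. After: A=1 B=3 C=3 D=0 ZF=1 PC=7 HALTED
Total instructions executed: 8

Answer: 8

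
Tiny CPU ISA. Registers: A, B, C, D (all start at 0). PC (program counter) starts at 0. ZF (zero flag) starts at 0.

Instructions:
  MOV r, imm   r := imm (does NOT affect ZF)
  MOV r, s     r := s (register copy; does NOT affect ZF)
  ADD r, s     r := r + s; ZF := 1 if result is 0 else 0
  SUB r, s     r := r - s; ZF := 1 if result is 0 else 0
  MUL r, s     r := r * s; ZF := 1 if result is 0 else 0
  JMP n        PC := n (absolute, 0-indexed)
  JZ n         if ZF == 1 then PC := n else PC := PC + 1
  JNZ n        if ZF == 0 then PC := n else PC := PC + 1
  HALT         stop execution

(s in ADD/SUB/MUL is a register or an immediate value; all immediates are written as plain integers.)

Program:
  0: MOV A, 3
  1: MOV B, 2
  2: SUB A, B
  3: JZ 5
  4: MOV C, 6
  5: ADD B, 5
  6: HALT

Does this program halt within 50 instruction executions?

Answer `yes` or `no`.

Answer: yes

Derivation:
Step 1: PC=0 exec 'MOV A, 3'. After: A=3 B=0 C=0 D=0 ZF=0 PC=1
Step 2: PC=1 exec 'MOV B, 2'. After: A=3 B=2 C=0 D=0 ZF=0 PC=2
Step 3: PC=2 exec 'SUB A, B'. After: A=1 B=2 C=0 D=0 ZF=0 PC=3
Step 4: PC=3 exec 'JZ 5'. After: A=1 B=2 C=0 D=0 ZF=0 PC=4
Step 5: PC=4 exec 'MOV C, 6'. After: A=1 B=2 C=6 D=0 ZF=0 PC=5
Step 6: PC=5 exec 'ADD B, 5'. After: A=1 B=7 C=6 D=0 ZF=0 PC=6
Step 7: PC=6 exec 'HALT'. After: A=1 B=7 C=6 D=0 ZF=0 PC=6 HALTED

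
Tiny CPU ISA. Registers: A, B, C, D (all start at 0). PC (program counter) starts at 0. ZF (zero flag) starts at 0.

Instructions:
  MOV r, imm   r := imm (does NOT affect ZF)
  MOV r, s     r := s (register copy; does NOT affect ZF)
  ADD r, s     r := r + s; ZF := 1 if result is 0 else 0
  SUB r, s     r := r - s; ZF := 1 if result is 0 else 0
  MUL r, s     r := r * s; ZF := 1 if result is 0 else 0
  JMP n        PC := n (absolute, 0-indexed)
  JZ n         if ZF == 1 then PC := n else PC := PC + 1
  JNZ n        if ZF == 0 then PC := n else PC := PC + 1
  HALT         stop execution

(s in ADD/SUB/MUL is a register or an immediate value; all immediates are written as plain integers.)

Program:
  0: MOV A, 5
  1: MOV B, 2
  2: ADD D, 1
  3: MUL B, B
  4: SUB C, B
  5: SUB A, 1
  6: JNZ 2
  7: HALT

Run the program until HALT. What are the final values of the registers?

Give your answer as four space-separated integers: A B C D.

Answer: 0 4294967296 -4295033108 5

Derivation:
Step 1: PC=0 exec 'MOV A, 5'. After: A=5 B=0 C=0 D=0 ZF=0 PC=1
Step 2: PC=1 exec 'MOV B, 2'. After: A=5 B=2 C=0 D=0 ZF=0 PC=2
Step 3: PC=2 exec 'ADD D, 1'. After: A=5 B=2 C=0 D=1 ZF=0 PC=3
Step 4: PC=3 exec 'MUL B, B'. After: A=5 B=4 C=0 D=1 ZF=0 PC=4
Step 5: PC=4 exec 'SUB C, B'. After: A=5 B=4 C=-4 D=1 ZF=0 PC=5
Step 6: PC=5 exec 'SUB A, 1'. After: A=4 B=4 C=-4 D=1 ZF=0 PC=6
Step 7: PC=6 exec 'JNZ 2'. After: A=4 B=4 C=-4 D=1 ZF=0 PC=2
Step 8: PC=2 exec 'ADD D, 1'. After: A=4 B=4 C=-4 D=2 ZF=0 PC=3
Step 9: PC=3 exec 'MUL B, B'. After: A=4 B=16 C=-4 D=2 ZF=0 PC=4
Step 10: PC=4 exec 'SUB C, B'. After: A=4 B=16 C=-20 D=2 ZF=0 PC=5
Step 11: PC=5 exec 'SUB A, 1'. After: A=3 B=16 C=-20 D=2 ZF=0 PC=6
Step 12: PC=6 exec 'JNZ 2'. After: A=3 B=16 C=-20 D=2 ZF=0 PC=2
Step 13: PC=2 exec 'ADD D, 1'. After: A=3 B=16 C=-20 D=3 ZF=0 PC=3
Step 14: PC=3 exec 'MUL B, B'. After: A=3 B=256 C=-20 D=3 ZF=0 PC=4
Step 15: PC=4 exec 'SUB C, B'. After: A=3 B=256 C=-276 D=3 ZF=0 PC=5
Step 16: PC=5 exec 'SUB A, 1'. After: A=2 B=256 C=-276 D=3 ZF=0 PC=6
Step 17: PC=6 exec 'JNZ 2'. After: A=2 B=256 C=-276 D=3 ZF=0 PC=2
Step 18: PC=2 exec 'ADD D, 1'. After: A=2 B=256 C=-276 D=4 ZF=0 PC=3
Step 19: PC=3 exec 'MUL B, B'. After: A=2 B=65536 C=-276 D=4 ZF=0 PC=4
Step 20: PC=4 exec 'SUB C, B'. After: A=2 B=65536 C=-65812 D=4 ZF=0 PC=5
Step 21: PC=5 exec 'SUB A, 1'. After: A=1 B=65536 C=-65812 D=4 ZF=0 PC=6
Step 22: PC=6 exec 'JNZ 2'. After: A=1 B=65536 C=-65812 D=4 ZF=0 PC=2
Step 23: PC=2 exec 'ADD D, 1'. After: A=1 B=65536 C=-65812 D=5 ZF=0 PC=3
Step 24: PC=3 exec 'MUL B, B'. After: A=1 B=4294967296 C=-65812 D=5 ZF=0 PC=4
Step 25: PC=4 exec 'SUB C, B'. After: A=1 B=4294967296 C=-4295033108 D=5 ZF=0 PC=5
Step 26: PC=5 exec 'SUB A, 1'. After: A=0 B=4294967296 C=-4295033108 D=5 ZF=1 PC=6
Step 27: PC=6 exec 'JNZ 2'. After: A=0 B=4294967296 C=-4295033108 D=5 ZF=1 PC=7
Step 28: PC=7 exec 'HALT'. After: A=0 B=4294967296 C=-4295033108 D=5 ZF=1 PC=7 HALTED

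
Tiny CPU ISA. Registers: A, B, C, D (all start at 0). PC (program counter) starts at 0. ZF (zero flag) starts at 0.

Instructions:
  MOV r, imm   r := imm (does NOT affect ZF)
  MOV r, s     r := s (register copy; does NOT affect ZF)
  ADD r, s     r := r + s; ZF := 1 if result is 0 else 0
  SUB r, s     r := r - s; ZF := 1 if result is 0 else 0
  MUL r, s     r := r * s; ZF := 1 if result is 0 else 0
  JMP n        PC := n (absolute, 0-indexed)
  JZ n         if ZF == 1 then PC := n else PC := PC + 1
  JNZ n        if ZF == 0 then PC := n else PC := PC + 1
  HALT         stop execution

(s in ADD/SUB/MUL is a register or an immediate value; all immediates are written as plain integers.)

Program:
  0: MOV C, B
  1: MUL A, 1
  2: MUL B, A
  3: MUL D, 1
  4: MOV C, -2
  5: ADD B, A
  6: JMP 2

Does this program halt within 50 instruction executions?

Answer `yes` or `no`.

Step 1: PC=0 exec 'MOV C, B'. After: A=0 B=0 C=0 D=0 ZF=0 PC=1
Step 2: PC=1 exec 'MUL A, 1'. After: A=0 B=0 C=0 D=0 ZF=1 PC=2
Step 3: PC=2 exec 'MUL B, A'. After: A=0 B=0 C=0 D=0 ZF=1 PC=3
Step 4: PC=3 exec 'MUL D, 1'. After: A=0 B=0 C=0 D=0 ZF=1 PC=4
Step 5: PC=4 exec 'MOV C, -2'. After: A=0 B=0 C=-2 D=0 ZF=1 PC=5
Step 6: PC=5 exec 'ADD B, A'. After: A=0 B=0 C=-2 D=0 ZF=1 PC=6
Step 7: PC=6 exec 'JMP 2'. After: A=0 B=0 C=-2 D=0 ZF=1 PC=2
Step 8: PC=2 exec 'MUL B, A'. After: A=0 B=0 C=-2 D=0 ZF=1 PC=3
Step 9: PC=3 exec 'MUL D, 1'. After: A=0 B=0 C=-2 D=0 ZF=1 PC=4
Step 10: PC=4 exec 'MOV C, -2'. After: A=0 B=0 C=-2 D=0 ZF=1 PC=5
State after step 10 equals state after step 5: the program is in a cycle of length 5 and will never halt.

Answer: no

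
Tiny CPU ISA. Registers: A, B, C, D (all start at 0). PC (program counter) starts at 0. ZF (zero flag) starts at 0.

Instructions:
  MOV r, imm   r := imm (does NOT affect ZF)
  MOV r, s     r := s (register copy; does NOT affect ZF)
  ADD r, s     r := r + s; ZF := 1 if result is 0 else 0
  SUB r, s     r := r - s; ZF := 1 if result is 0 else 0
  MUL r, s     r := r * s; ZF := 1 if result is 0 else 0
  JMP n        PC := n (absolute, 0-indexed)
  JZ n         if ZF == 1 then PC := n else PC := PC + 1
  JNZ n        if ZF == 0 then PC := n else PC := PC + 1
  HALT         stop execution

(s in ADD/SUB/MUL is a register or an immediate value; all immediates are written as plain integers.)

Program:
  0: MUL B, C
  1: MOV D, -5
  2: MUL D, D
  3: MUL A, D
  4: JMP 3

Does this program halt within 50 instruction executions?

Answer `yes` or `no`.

Step 1: PC=0 exec 'MUL B, C'. After: A=0 B=0 C=0 D=0 ZF=1 PC=1
Step 2: PC=1 exec 'MOV D, -5'. After: A=0 B=0 C=0 D=-5 ZF=1 PC=2
Step 3: PC=2 exec 'MUL D, D'. After: A=0 B=0 C=0 D=25 ZF=0 PC=3
Step 4: PC=3 exec 'MUL A, D'. After: A=0 B=0 C=0 D=25 ZF=1 PC=4
Step 5: PC=4 exec 'JMP 3'. After: A=0 B=0 C=0 D=25 ZF=1 PC=3
Step 6: PC=3 exec 'MUL A, D'. After: A=0 B=0 C=0 D=25 ZF=1 PC=4
State after step 6 equals state after step 4: the program is in a cycle of length 2 and will never halt.

Answer: no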